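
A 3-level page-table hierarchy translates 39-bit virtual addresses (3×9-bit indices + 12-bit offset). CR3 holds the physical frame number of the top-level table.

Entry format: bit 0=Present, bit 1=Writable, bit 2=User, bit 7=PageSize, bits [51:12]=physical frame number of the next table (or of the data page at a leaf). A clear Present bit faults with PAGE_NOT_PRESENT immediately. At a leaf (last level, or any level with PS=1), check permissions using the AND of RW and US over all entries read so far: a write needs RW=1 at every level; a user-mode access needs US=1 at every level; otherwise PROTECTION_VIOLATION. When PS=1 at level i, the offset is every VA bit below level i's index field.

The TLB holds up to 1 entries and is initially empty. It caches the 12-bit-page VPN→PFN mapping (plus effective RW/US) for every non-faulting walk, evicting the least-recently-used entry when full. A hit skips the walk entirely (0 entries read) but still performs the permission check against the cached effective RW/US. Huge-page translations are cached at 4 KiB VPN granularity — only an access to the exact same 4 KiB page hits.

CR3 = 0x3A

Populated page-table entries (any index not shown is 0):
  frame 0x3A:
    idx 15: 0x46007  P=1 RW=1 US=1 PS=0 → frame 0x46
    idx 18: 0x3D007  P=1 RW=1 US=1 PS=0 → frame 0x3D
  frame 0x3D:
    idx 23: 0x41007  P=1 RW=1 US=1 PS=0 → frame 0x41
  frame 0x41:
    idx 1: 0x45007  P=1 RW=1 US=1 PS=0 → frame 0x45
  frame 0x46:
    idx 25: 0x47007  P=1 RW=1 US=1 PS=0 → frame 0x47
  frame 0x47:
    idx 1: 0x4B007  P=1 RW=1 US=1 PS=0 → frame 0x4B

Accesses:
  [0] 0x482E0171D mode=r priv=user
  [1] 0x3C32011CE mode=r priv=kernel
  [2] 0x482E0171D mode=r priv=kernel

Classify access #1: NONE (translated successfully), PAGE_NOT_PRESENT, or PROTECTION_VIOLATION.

Trace:
#0 VA=0x482E0171D (r,user):
  L0: frame=0x3A idx=18 entry=0x3D007 [P=1 RW=1 US=1 PS=0]
  L1: frame=0x3D idx=23 entry=0x41007 [P=1 RW=1 US=1 PS=0]
  L2: frame=0x41 idx=1 entry=0x45007 [P=1 RW=1 US=1 PS=0]
  → PA=0x4571D  (3 entries read)
#1 VA=0x3C32011CE (r,kernel):
  L0: frame=0x3A idx=15 entry=0x46007 [P=1 RW=1 US=1 PS=0]
  L1: frame=0x46 idx=25 entry=0x47007 [P=1 RW=1 US=1 PS=0]
  L2: frame=0x47 idx=1 entry=0x4B007 [P=1 RW=1 US=1 PS=0]
  → PA=0x4B1CE  (3 entries read)
#2 VA=0x482E0171D (r,kernel):
  L0: frame=0x3A idx=18 entry=0x3D007 [P=1 RW=1 US=1 PS=0]
  L1: frame=0x3D idx=23 entry=0x41007 [P=1 RW=1 US=1 PS=0]
  L2: frame=0x41 idx=1 entry=0x45007 [P=1 RW=1 US=1 PS=0]
  → PA=0x4571D  (3 entries read)

Access #1 fault: NONE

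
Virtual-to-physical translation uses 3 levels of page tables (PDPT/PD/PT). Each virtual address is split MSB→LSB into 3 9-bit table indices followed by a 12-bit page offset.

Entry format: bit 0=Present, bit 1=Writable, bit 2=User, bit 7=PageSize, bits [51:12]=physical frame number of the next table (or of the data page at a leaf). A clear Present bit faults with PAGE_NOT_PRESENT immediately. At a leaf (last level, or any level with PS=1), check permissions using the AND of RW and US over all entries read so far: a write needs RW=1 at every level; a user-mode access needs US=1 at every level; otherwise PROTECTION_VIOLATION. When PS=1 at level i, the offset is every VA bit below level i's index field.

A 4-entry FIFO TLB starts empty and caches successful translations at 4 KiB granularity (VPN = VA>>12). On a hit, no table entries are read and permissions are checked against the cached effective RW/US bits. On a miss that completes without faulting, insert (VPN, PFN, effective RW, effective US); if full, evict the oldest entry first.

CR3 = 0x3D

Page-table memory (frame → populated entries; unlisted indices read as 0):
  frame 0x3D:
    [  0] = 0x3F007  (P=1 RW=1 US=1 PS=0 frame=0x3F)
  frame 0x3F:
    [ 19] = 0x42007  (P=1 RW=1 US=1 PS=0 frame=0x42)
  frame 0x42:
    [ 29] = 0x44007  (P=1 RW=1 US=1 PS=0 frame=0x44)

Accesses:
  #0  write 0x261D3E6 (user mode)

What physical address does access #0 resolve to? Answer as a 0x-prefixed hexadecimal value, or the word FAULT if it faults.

Trace:
#0 VA=0x261D3E6 (w,user):
  lvl0: tbl 0x3D, slot 0 ⇒ 0x3F007 (P1/RW1/US1/PS0)
  lvl1: tbl 0x3F, slot 19 ⇒ 0x42007 (P1/RW1/US1/PS0)
  lvl2: tbl 0x42, slot 29 ⇒ 0x44007 (P1/RW1/US1/PS0)
  → PA=0x443E6  (3 entries read)

Access #0 PA: 0x443E6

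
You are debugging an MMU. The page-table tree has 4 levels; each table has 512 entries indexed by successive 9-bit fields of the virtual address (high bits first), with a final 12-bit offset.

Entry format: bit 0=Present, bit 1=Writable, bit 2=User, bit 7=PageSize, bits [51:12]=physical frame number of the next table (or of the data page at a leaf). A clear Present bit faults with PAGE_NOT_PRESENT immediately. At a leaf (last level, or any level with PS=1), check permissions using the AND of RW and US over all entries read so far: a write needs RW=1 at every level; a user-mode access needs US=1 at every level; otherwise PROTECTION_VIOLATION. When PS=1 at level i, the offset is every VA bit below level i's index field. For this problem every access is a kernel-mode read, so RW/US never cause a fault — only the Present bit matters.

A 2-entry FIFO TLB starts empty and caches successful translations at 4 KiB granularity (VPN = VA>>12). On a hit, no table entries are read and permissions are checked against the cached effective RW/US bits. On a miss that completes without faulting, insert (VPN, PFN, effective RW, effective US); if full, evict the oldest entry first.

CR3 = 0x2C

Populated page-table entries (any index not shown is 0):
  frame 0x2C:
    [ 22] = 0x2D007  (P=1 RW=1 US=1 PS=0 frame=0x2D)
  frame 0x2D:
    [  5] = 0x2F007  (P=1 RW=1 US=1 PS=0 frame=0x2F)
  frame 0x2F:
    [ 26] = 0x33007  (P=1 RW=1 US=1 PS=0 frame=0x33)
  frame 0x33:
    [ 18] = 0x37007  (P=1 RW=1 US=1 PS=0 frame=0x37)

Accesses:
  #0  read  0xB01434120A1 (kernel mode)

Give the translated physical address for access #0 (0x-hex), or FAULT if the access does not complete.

Per-access translation:
#0 VA=0xB01434120A1 (r,kernel):
  L0 @0x2C[22] → 0x2D007  P=1,RW=1,US=1,PS=0
  L1 @0x2D[5] → 0x2F007  P=1,RW=1,US=1,PS=0
  L2 @0x2F[26] → 0x33007  P=1,RW=1,US=1,PS=0
  L3 @0x33[18] → 0x37007  P=1,RW=1,US=1,PS=0
  ✓ 0x370A1  — 4 lookups

Access #0 PA: 0x370A1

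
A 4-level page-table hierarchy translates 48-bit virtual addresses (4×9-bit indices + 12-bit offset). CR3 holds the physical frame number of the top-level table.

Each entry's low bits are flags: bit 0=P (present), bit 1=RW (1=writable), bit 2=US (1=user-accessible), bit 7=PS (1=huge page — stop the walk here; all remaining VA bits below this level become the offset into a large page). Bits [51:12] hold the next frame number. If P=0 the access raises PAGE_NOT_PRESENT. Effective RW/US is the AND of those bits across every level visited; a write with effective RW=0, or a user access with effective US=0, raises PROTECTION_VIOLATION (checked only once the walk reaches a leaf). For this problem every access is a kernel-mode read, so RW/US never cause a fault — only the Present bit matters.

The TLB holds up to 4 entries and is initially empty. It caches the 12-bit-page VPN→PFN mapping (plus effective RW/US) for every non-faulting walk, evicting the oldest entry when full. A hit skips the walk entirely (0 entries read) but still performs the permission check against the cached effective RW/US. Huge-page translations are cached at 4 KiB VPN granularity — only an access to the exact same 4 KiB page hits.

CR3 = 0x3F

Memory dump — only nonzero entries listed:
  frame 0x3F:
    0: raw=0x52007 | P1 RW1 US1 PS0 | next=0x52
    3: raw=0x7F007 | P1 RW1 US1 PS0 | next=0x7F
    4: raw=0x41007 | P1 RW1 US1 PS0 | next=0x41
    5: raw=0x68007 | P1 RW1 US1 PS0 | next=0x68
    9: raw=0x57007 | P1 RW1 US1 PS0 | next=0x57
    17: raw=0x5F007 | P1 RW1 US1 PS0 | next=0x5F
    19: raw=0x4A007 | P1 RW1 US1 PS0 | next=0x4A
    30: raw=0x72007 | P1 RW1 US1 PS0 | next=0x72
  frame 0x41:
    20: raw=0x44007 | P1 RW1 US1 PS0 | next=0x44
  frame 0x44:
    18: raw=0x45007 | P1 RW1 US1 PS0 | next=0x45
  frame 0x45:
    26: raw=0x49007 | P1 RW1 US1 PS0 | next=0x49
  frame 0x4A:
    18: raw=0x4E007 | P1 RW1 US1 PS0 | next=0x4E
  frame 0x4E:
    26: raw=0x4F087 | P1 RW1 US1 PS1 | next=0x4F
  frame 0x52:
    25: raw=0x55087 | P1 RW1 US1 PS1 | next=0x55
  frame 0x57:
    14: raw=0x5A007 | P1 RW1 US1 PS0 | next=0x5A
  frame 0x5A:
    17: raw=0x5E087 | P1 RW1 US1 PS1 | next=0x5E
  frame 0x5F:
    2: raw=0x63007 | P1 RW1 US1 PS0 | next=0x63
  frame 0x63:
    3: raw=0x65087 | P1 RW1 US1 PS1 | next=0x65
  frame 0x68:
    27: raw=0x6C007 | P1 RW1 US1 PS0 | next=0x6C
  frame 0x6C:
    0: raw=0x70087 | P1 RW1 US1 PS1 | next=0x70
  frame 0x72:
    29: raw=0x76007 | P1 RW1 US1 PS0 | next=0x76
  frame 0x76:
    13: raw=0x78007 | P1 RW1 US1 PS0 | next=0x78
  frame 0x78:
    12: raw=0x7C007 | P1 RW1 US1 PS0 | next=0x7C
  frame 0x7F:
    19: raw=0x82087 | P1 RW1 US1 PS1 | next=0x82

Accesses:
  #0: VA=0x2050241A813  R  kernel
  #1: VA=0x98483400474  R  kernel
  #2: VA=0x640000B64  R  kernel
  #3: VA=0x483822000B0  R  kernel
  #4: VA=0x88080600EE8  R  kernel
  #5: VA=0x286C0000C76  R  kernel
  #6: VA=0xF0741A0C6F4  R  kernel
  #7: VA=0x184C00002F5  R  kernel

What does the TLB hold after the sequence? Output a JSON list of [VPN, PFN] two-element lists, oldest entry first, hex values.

Per-access translation:
#0 VA=0x2050241A813 (r,kernel):
  L0 @0x3F[4] → 0x41007  P=1,RW=1,US=1,PS=0
  L1 @0x41[20] → 0x44007  P=1,RW=1,US=1,PS=0
  L2 @0x44[18] → 0x45007  P=1,RW=1,US=1,PS=0
  L3 @0x45[26] → 0x49007  P=1,RW=1,US=1,PS=0
  ⇒ phys 0x49813  [4 reads]
#1 VA=0x98483400474 (r,kernel):
  L0 @0x3F[19] → 0x4A007  P=1,RW=1,US=1,PS=0
  L1 @0x4A[18] → 0x4E007  P=1,RW=1,US=1,PS=0
  L2 @0x4E[26] → 0x4F087  P=1,RW=1,US=1,PS=1
  ⇒ phys 0x4F474 (huge @L2)  [3 reads]
#2 VA=0x640000B64 (r,kernel):
  L0 @0x3F[0] → 0x52007  P=1,RW=1,US=1,PS=0
  L1 @0x52[25] → 0x55087  P=1,RW=1,US=1,PS=1
  ⇒ phys 0x55B64 (huge @L1)  [2 reads]
#3 VA=0x483822000B0 (r,kernel):
  L0 @0x3F[9] → 0x57007  P=1,RW=1,US=1,PS=0
  L1 @0x57[14] → 0x5A007  P=1,RW=1,US=1,PS=0
  L2 @0x5A[17] → 0x5E087  P=1,RW=1,US=1,PS=1
  ⇒ phys 0x5E0B0 (huge @L2)  [3 reads]
#4 VA=0x88080600EE8 (r,kernel):
  L0 @0x3F[17] → 0x5F007  P=1,RW=1,US=1,PS=0
  L1 @0x5F[2] → 0x63007  P=1,RW=1,US=1,PS=0
  L2 @0x63[3] → 0x65087  P=1,RW=1,US=1,PS=1
  ⇒ phys 0x65EE8 (huge @L2)  [3 reads]
#5 VA=0x286C0000C76 (r,kernel):
  L0 @0x3F[5] → 0x68007  P=1,RW=1,US=1,PS=0
  L1 @0x68[27] → 0x6C007  P=1,RW=1,US=1,PS=0
  L2 @0x6C[0] → 0x70087  P=1,RW=1,US=1,PS=1
  ⇒ phys 0x70C76 (huge @L2)  [3 reads]
#6 VA=0xF0741A0C6F4 (r,kernel):
  L0 @0x3F[30] → 0x72007  P=1,RW=1,US=1,PS=0
  L1 @0x72[29] → 0x76007  P=1,RW=1,US=1,PS=0
  L2 @0x76[13] → 0x78007  P=1,RW=1,US=1,PS=0
  L3 @0x78[12] → 0x7C007  P=1,RW=1,US=1,PS=0
  ⇒ phys 0x7C6F4  [4 reads]
#7 VA=0x184C00002F5 (r,kernel):
  L0 @0x3F[3] → 0x7F007  P=1,RW=1,US=1,PS=0
  L1 @0x7F[19] → 0x82087  P=1,RW=1,US=1,PS=1
  ⇒ phys 0x822F5 (huge @L1)  [2 reads]

TLB: [["0x88080600", "0x65"], ["0x286C0000", "0x70"], ["0xF0741A0C", "0x7C"], ["0x184C0000", "0x82"]]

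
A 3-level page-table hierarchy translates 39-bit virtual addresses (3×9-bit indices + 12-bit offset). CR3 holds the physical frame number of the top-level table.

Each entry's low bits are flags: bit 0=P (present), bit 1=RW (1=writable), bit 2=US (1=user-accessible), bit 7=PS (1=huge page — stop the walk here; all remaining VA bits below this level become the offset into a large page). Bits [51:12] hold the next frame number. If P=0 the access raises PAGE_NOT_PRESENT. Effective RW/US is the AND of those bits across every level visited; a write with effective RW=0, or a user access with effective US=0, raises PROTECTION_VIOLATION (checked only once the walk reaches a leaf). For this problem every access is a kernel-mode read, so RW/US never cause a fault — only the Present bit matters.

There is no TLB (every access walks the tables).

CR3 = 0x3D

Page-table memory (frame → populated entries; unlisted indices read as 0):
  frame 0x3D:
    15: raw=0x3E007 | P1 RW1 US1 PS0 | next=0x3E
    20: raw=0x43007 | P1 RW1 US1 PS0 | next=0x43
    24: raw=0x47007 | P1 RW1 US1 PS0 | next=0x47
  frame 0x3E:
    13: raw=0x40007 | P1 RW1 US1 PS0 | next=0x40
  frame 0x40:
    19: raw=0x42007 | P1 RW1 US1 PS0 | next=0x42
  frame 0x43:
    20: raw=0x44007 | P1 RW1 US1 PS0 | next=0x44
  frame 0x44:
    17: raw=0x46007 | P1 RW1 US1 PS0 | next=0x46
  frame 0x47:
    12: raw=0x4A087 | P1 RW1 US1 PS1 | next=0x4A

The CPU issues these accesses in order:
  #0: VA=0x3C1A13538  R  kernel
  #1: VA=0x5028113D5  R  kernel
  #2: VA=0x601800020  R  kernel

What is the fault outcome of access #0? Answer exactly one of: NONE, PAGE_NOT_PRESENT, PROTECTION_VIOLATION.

Walk each access:
#0 VA=0x3C1A13538 (r,kernel):
  [0] read 0x3D idx=15: raw=0x3E007 flags P=1 W=1 U=1 S=0
  [1] read 0x3E idx=13: raw=0x40007 flags P=1 W=1 U=1 S=0
  [2] read 0x40 idx=19: raw=0x42007 flags P=1 W=1 U=1 S=0
  ⇒ phys 0x42538  [3 reads]
#1 VA=0x5028113D5 (r,kernel):
  [0] read 0x3D idx=20: raw=0x43007 flags P=1 W=1 U=1 S=0
  [1] read 0x43 idx=20: raw=0x44007 flags P=1 W=1 U=1 S=0
  [2] read 0x44 idx=17: raw=0x46007 flags P=1 W=1 U=1 S=0
  ⇒ phys 0x463D5  [3 reads]
#2 VA=0x601800020 (r,kernel):
  [0] read 0x3D idx=24: raw=0x47007 flags P=1 W=1 U=1 S=0
  [1] read 0x47 idx=12: raw=0x4A087 flags P=1 W=1 U=1 S=1
  ⇒ phys 0x4A020 (huge @L1)  [2 reads]

Access #0 fault: NONE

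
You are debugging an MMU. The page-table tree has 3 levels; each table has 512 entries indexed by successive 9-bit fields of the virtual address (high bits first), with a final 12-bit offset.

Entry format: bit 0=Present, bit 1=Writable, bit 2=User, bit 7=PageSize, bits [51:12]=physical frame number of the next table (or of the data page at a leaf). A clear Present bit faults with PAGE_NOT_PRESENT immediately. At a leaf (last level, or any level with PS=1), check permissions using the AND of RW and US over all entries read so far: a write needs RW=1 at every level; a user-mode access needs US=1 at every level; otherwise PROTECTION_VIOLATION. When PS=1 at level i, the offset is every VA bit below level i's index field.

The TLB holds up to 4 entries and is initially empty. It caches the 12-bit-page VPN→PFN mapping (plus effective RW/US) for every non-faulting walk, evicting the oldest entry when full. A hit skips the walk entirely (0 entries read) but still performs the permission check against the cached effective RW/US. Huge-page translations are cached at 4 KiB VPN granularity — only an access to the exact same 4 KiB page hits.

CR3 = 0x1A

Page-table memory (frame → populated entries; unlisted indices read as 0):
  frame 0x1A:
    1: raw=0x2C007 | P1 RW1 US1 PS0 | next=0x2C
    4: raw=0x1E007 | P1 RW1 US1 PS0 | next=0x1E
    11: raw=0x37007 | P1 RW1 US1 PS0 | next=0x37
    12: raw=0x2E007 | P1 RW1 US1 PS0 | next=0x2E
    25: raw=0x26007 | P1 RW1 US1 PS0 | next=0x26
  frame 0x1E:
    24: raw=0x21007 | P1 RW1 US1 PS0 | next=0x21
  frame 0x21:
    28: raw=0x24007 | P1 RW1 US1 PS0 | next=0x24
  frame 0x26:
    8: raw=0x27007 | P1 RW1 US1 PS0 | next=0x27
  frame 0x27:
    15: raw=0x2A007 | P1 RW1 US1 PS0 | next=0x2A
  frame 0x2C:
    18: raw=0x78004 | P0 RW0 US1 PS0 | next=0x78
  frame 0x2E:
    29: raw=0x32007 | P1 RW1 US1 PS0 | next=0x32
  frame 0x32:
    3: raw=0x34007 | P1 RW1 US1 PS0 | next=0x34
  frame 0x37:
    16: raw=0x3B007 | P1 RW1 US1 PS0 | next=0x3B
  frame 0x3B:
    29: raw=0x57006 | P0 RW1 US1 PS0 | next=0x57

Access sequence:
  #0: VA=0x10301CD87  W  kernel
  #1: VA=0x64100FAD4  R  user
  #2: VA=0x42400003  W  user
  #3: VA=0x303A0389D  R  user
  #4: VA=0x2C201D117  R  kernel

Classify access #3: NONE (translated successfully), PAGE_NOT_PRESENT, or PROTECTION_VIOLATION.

Walk each access:
#0 VA=0x10301CD87 (w,kernel):
  L0: frame=0x1A idx=4 entry=0x1E007 [P=1 RW=1 US=1 PS=0]
  L1: frame=0x1E idx=24 entry=0x21007 [P=1 RW=1 US=1 PS=0]
  L2: frame=0x21 idx=28 entry=0x24007 [P=1 RW=1 US=1 PS=0]
  → PA=0x24D87  (3 entries read)
#1 VA=0x64100FAD4 (r,user):
  L0: frame=0x1A idx=25 entry=0x26007 [P=1 RW=1 US=1 PS=0]
  L1: frame=0x26 idx=8 entry=0x27007 [P=1 RW=1 US=1 PS=0]
  L2: frame=0x27 idx=15 entry=0x2A007 [P=1 RW=1 US=1 PS=0]
  → PA=0x2AAD4  (3 entries read)
#2 VA=0x42400003 (w,user):
  L0: frame=0x1A idx=1 entry=0x2C007 [P=1 RW=1 US=1 PS=0]
  L1: frame=0x2C idx=18 entry=0x78004 [P=0 RW=0 US=1 PS=0]
  ⇒ fault: PAGE_NOT_PRESENT  — 2 lookups
#3 VA=0x303A0389D (r,user):
  L0: frame=0x1A idx=12 entry=0x2E007 [P=1 RW=1 US=1 PS=0]
  L1: frame=0x2E idx=29 entry=0x32007 [P=1 RW=1 US=1 PS=0]
  L2: frame=0x32 idx=3 entry=0x34007 [P=1 RW=1 US=1 PS=0]
  → PA=0x3489D  (3 entries read)
#4 VA=0x2C201D117 (r,kernel):
  L0: frame=0x1A idx=11 entry=0x37007 [P=1 RW=1 US=1 PS=0]
  L1: frame=0x37 idx=16 entry=0x3B007 [P=1 RW=1 US=1 PS=0]
  L2: frame=0x3B idx=29 entry=0x57006 [P=0 RW=1 US=1 PS=0]
  ⇒ fault: PAGE_NOT_PRESENT  — 3 lookups

Access #3 fault: NONE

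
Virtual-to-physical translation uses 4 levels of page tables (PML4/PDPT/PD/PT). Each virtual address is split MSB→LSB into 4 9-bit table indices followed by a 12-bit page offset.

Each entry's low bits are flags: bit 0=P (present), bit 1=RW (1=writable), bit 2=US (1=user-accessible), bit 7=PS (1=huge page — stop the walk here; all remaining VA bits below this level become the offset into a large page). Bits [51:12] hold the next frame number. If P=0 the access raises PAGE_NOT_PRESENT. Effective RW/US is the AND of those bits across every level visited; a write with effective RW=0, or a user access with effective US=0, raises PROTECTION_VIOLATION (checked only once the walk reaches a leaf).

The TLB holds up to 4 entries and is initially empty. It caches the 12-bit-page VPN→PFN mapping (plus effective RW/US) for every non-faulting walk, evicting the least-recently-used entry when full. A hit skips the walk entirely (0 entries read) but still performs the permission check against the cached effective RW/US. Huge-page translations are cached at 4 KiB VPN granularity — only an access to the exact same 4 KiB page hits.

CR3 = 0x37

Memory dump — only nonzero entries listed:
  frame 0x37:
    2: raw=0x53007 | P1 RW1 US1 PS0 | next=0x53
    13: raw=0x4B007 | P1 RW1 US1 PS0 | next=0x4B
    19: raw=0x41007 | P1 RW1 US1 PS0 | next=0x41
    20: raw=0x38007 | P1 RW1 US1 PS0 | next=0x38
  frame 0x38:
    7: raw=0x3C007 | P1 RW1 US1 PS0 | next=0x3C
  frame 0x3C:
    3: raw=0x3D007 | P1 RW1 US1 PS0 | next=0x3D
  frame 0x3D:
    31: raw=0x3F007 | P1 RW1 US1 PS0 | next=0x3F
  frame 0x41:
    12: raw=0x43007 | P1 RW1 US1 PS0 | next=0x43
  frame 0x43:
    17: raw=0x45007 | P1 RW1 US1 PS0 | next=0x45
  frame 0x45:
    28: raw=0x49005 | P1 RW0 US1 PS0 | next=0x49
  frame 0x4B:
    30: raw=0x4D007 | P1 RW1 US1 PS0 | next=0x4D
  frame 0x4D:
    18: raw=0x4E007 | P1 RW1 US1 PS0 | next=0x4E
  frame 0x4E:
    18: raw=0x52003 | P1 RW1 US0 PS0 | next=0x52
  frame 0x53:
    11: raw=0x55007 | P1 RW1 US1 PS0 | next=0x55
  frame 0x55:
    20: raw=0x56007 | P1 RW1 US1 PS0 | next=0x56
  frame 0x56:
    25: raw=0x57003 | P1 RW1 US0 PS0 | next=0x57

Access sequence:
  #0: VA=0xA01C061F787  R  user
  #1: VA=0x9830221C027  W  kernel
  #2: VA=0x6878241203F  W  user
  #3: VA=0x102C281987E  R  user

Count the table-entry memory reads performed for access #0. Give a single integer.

Trace:
#0 VA=0xA01C061F787 (r,user):
  L0 @0x37[20] → 0x38007  P=1,RW=1,US=1,PS=0
  L1 @0x38[7] → 0x3C007  P=1,RW=1,US=1,PS=0
  L2 @0x3C[3] → 0x3D007  P=1,RW=1,US=1,PS=0
  L3 @0x3D[31] → 0x3F007  P=1,RW=1,US=1,PS=0
  ✓ 0x3F787  — 4 lookups
#1 VA=0x9830221C027 (w,kernel):
  L0 @0x37[19] → 0x41007  P=1,RW=1,US=1,PS=0
  L1 @0x41[12] → 0x43007  P=1,RW=1,US=1,PS=0
  L2 @0x43[17] → 0x45007  P=1,RW=1,US=1,PS=0
  L3 @0x45[28] → 0x49005  P=1,RW=0,US=1,PS=0
  ✗ PROTECTION_VIOLATION  [4 reads]
#2 VA=0x6878241203F (w,user):
  L0 @0x37[13] → 0x4B007  P=1,RW=1,US=1,PS=0
  L1 @0x4B[30] → 0x4D007  P=1,RW=1,US=1,PS=0
  L2 @0x4D[18] → 0x4E007  P=1,RW=1,US=1,PS=0
  L3 @0x4E[18] → 0x52003  P=1,RW=1,US=0,PS=0
  ✗ PROTECTION_VIOLATION  [4 reads]
#3 VA=0x102C281987E (r,user):
  L0 @0x37[2] → 0x53007  P=1,RW=1,US=1,PS=0
  L1 @0x53[11] → 0x55007  P=1,RW=1,US=1,PS=0
  L2 @0x55[20] → 0x56007  P=1,RW=1,US=1,PS=0
  L3 @0x56[25] → 0x57003  P=1,RW=1,US=0,PS=0
  ✗ PROTECTION_VIOLATION  [4 reads]

Entries read for #0: 4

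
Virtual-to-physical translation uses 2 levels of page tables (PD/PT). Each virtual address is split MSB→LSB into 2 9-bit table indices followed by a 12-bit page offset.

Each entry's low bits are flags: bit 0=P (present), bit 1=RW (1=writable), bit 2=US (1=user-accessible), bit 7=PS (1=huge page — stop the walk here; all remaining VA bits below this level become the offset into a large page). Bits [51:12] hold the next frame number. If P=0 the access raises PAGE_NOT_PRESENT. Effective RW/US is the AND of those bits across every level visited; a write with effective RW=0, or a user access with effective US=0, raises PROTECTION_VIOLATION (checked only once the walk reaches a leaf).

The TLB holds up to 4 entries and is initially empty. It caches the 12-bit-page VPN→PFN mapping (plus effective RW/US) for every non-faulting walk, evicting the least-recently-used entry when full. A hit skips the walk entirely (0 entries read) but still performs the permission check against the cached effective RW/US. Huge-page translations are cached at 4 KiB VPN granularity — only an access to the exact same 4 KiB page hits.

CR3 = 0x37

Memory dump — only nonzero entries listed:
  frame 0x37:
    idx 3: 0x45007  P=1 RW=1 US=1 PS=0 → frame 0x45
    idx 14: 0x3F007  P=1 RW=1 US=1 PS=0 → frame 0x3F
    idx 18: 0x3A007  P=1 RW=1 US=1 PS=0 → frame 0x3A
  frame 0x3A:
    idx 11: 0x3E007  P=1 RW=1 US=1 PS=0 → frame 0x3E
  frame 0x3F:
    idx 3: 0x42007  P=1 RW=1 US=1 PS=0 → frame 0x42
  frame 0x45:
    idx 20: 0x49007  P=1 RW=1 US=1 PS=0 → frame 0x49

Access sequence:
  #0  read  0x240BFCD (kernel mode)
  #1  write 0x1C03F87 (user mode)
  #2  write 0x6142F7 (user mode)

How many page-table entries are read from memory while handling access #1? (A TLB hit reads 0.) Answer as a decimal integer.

Walk each access:
#0 VA=0x240BFCD (r,kernel):
  lvl0: tbl 0x37, slot 18 ⇒ 0x3A007 (P1/RW1/US1/PS0)
  lvl1: tbl 0x3A, slot 11 ⇒ 0x3E007 (P1/RW1/US1/PS0)
  ✓ 0x3EFCD  — 2 lookups
#1 VA=0x1C03F87 (w,user):
  lvl0: tbl 0x37, slot 14 ⇒ 0x3F007 (P1/RW1/US1/PS0)
  lvl1: tbl 0x3F, slot 3 ⇒ 0x42007 (P1/RW1/US1/PS0)
  ✓ 0x42F87  — 2 lookups
#2 VA=0x6142F7 (w,user):
  lvl0: tbl 0x37, slot 3 ⇒ 0x45007 (P1/RW1/US1/PS0)
  lvl1: tbl 0x45, slot 20 ⇒ 0x49007 (P1/RW1/US1/PS0)
  ✓ 0x492F7  — 2 lookups

Entries read for #1: 2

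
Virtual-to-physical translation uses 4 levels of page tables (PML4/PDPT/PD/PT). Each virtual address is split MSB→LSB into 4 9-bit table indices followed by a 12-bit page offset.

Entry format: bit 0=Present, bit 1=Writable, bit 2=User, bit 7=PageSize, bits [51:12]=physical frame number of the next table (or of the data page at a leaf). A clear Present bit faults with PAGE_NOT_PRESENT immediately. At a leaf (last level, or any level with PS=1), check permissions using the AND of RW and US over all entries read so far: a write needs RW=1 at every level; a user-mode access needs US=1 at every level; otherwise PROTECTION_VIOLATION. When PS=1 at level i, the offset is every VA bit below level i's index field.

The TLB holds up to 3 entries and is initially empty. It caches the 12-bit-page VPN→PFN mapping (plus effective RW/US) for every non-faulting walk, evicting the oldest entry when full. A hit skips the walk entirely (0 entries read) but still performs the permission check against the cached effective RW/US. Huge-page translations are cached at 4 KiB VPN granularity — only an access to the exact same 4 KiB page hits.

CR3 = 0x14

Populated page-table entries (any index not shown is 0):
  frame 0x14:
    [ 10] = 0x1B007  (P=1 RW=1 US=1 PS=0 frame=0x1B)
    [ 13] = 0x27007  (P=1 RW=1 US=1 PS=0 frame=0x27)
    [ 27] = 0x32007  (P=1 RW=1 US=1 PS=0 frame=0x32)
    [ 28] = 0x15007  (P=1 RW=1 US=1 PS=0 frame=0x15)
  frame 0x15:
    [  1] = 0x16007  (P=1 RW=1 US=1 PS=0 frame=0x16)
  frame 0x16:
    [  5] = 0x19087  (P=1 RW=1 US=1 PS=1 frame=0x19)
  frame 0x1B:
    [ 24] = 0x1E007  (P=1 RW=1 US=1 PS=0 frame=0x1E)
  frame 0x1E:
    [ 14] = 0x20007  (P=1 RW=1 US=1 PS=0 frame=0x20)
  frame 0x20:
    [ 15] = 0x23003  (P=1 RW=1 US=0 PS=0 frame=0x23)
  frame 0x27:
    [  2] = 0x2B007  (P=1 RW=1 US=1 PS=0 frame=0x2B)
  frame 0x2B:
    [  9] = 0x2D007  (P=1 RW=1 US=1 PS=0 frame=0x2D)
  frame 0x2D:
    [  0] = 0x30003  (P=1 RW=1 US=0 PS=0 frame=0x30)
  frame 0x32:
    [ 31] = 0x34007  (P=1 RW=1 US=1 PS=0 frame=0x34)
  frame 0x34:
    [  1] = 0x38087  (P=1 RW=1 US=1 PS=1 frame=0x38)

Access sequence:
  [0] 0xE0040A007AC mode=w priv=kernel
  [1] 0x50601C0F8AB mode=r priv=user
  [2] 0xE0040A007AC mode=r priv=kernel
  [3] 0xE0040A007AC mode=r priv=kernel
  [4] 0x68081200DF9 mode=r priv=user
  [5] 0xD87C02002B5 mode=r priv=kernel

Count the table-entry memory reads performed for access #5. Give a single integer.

Per-access translation:
#0 VA=0xE0040A007AC (w,kernel):
  [0] read 0x14 idx=28: raw=0x15007 flags P=1 W=1 U=1 S=0
  [1] read 0x15 idx=1: raw=0x16007 flags P=1 W=1 U=1 S=0
  [2] read 0x16 idx=5: raw=0x19087 flags P=1 W=1 U=1 S=1
  ✓ 0x197AC (huge @L2)  — 3 lookups
#1 VA=0x50601C0F8AB (r,user):
  [0] read 0x14 idx=10: raw=0x1B007 flags P=1 W=1 U=1 S=0
  [1] read 0x1B idx=24: raw=0x1E007 flags P=1 W=1 U=1 S=0
  [2] read 0x1E idx=14: raw=0x20007 flags P=1 W=1 U=1 S=0
  [3] read 0x20 idx=15: raw=0x23003 flags P=1 W=1 U=0 S=0
  → PROTECTION_VIOLATION  (4 entries read)
#2 VA=0xE0040A007AC (r,kernel):
  TLB hit vpn=0xE0040A00 → PA=0x197AC
#3 VA=0xE0040A007AC (r,kernel):
  TLB hit vpn=0xE0040A00 → PA=0x197AC
#4 VA=0x68081200DF9 (r,user):
  [0] read 0x14 idx=13: raw=0x27007 flags P=1 W=1 U=1 S=0
  [1] read 0x27 idx=2: raw=0x2B007 flags P=1 W=1 U=1 S=0
  [2] read 0x2B idx=9: raw=0x2D007 flags P=1 W=1 U=1 S=0
  [3] read 0x2D idx=0: raw=0x30003 flags P=1 W=1 U=0 S=0
  → PROTECTION_VIOLATION  (4 entries read)
#5 VA=0xD87C02002B5 (r,kernel):
  [0] read 0x14 idx=27: raw=0x32007 flags P=1 W=1 U=1 S=0
  [1] read 0x32 idx=31: raw=0x34007 flags P=1 W=1 U=1 S=0
  [2] read 0x34 idx=1: raw=0x38087 flags P=1 W=1 U=1 S=1
  ✓ 0x382B5 (huge @L2)  — 3 lookups

Entries read for #5: 3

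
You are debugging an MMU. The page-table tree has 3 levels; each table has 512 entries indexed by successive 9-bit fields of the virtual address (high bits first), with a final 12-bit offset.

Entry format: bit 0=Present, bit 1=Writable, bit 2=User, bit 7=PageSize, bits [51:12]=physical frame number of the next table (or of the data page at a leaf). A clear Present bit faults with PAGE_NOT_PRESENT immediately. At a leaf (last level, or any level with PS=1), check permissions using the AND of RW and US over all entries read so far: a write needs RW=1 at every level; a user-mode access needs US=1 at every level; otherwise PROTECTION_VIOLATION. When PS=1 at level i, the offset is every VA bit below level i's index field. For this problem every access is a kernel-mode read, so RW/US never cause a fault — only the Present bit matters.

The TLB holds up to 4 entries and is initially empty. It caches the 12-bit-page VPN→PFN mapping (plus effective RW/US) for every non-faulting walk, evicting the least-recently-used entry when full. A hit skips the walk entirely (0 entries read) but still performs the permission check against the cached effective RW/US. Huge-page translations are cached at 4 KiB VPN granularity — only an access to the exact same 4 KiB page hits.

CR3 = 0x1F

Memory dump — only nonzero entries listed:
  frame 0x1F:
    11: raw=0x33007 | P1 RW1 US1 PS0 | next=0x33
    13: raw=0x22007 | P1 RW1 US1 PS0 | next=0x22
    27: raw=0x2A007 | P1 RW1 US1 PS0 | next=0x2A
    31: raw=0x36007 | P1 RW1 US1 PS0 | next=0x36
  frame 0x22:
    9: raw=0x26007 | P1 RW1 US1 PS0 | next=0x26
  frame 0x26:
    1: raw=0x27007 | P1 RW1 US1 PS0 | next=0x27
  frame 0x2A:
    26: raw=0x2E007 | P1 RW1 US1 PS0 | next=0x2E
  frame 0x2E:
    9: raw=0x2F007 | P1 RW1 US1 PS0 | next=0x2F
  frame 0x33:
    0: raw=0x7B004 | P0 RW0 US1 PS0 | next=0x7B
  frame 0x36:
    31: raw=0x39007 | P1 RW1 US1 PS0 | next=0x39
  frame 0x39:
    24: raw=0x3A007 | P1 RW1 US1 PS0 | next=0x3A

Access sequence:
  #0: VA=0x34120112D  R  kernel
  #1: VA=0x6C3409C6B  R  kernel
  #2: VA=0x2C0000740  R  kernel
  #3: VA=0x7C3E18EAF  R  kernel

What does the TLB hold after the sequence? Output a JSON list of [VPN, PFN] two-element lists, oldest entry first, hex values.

Trace:
#0 VA=0x34120112D (r,kernel):
  lvl0: tbl 0x1F, slot 13 ⇒ 0x22007 (P1/RW1/US1/PS0)
  lvl1: tbl 0x22, slot 9 ⇒ 0x26007 (P1/RW1/US1/PS0)
  lvl2: tbl 0x26, slot 1 ⇒ 0x27007 (P1/RW1/US1/PS0)
  ✓ 0x2712D  — 3 lookups
#1 VA=0x6C3409C6B (r,kernel):
  lvl0: tbl 0x1F, slot 27 ⇒ 0x2A007 (P1/RW1/US1/PS0)
  lvl1: tbl 0x2A, slot 26 ⇒ 0x2E007 (P1/RW1/US1/PS0)
  lvl2: tbl 0x2E, slot 9 ⇒ 0x2F007 (P1/RW1/US1/PS0)
  ✓ 0x2FC6B  — 3 lookups
#2 VA=0x2C0000740 (r,kernel):
  lvl0: tbl 0x1F, slot 11 ⇒ 0x33007 (P1/RW1/US1/PS0)
  lvl1: tbl 0x33, slot 0 ⇒ 0x7B004 (P0/RW0/US1/PS0)
  ⇒ fault: PAGE_NOT_PRESENT  — 2 lookups
#3 VA=0x7C3E18EAF (r,kernel):
  lvl0: tbl 0x1F, slot 31 ⇒ 0x36007 (P1/RW1/US1/PS0)
  lvl1: tbl 0x36, slot 31 ⇒ 0x39007 (P1/RW1/US1/PS0)
  lvl2: tbl 0x39, slot 24 ⇒ 0x3A007 (P1/RW1/US1/PS0)
  ✓ 0x3AEAF  — 3 lookups

TLB: [["0x341201", "0x27"], ["0x6C3409", "0x2F"], ["0x7C3E18", "0x3A"]]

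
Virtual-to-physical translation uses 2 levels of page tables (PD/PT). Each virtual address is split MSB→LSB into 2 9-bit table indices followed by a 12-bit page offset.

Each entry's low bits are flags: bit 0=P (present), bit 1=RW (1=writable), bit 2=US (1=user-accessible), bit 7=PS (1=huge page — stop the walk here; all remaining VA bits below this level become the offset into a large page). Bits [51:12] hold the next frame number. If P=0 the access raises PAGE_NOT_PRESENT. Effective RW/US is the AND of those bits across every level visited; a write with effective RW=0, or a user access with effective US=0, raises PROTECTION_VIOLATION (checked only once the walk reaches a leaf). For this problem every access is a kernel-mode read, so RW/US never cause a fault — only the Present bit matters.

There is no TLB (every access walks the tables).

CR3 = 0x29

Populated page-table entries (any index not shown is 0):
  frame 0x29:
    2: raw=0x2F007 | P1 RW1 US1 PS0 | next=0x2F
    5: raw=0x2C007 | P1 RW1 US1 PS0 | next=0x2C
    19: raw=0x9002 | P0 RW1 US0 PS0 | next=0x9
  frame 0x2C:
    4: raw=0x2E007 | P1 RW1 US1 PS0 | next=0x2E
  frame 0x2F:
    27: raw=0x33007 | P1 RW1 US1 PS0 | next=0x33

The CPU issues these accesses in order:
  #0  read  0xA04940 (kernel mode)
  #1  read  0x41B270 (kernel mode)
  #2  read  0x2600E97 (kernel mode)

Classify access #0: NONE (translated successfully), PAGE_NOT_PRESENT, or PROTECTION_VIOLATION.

Per-access translation:
#0 VA=0xA04940 (r,kernel):
  L0 @0x29[5] → 0x2C007  P=1,RW=1,US=1,PS=0
  L1 @0x2C[4] → 0x2E007  P=1,RW=1,US=1,PS=0
  → PA=0x2E940  (2 entries read)
#1 VA=0x41B270 (r,kernel):
  L0 @0x29[2] → 0x2F007  P=1,RW=1,US=1,PS=0
  L1 @0x2F[27] → 0x33007  P=1,RW=1,US=1,PS=0
  → PA=0x33270  (2 entries read)
#2 VA=0x2600E97 (r,kernel):
  L0 @0x29[19] → 0x9002  P=0,RW=1,US=0,PS=0
  ✗ PAGE_NOT_PRESENT  [1 reads]

Access #0 fault: NONE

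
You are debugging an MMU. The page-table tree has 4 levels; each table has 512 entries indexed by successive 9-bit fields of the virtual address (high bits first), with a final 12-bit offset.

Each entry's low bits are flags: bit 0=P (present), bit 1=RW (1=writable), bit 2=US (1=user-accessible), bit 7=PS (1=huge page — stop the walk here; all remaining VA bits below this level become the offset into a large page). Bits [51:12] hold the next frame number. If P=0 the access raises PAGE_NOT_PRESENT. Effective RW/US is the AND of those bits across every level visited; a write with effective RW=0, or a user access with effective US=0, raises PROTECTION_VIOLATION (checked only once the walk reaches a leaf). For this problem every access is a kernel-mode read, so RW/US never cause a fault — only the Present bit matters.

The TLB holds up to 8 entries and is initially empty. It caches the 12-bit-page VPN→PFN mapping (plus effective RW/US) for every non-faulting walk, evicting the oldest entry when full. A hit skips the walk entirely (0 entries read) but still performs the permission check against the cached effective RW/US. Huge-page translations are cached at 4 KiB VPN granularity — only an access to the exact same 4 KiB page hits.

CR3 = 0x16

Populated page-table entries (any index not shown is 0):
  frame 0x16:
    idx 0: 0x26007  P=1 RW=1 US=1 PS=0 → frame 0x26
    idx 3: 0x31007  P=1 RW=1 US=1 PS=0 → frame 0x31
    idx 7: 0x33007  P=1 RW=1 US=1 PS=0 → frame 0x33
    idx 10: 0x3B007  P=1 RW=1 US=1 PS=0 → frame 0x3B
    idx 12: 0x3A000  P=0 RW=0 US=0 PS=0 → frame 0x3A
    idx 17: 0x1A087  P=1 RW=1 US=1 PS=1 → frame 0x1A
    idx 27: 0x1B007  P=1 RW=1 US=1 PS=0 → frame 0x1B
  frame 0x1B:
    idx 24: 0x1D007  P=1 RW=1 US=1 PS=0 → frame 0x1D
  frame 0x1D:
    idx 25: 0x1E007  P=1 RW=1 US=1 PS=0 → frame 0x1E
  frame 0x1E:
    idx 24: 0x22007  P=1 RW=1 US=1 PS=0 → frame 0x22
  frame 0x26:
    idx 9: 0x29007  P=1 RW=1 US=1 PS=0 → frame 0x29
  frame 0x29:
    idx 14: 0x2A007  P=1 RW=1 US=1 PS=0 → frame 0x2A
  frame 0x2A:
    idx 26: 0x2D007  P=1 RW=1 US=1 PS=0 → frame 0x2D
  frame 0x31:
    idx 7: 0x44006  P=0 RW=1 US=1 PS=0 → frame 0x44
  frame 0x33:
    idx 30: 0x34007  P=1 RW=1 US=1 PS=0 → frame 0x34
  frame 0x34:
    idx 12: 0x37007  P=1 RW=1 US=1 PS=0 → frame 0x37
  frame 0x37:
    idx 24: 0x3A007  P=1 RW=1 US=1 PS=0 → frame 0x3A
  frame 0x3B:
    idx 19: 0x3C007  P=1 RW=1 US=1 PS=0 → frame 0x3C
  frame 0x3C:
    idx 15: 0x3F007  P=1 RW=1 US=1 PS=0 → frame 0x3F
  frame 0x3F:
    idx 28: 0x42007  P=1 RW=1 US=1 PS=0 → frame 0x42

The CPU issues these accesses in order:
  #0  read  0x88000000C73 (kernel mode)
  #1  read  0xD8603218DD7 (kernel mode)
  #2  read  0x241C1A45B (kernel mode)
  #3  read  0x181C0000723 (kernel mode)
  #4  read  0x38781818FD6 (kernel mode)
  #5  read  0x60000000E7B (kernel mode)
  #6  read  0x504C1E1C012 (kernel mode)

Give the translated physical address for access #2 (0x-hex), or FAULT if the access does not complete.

Trace:
#0 VA=0x88000000C73 (r,kernel):
  lvl0: tbl 0x16, slot 17 ⇒ 0x1A087 (P1/RW1/US1/PS1)
  → PA=0x1AC73 (huge @L0)  (1 entries read)
#1 VA=0xD8603218DD7 (r,kernel):
  lvl0: tbl 0x16, slot 27 ⇒ 0x1B007 (P1/RW1/US1/PS0)
  lvl1: tbl 0x1B, slot 24 ⇒ 0x1D007 (P1/RW1/US1/PS0)
  lvl2: tbl 0x1D, slot 25 ⇒ 0x1E007 (P1/RW1/US1/PS0)
  lvl3: tbl 0x1E, slot 24 ⇒ 0x22007 (P1/RW1/US1/PS0)
  → PA=0x22DD7  (4 entries read)
#2 VA=0x241C1A45B (r,kernel):
  lvl0: tbl 0x16, slot 0 ⇒ 0x26007 (P1/RW1/US1/PS0)
  lvl1: tbl 0x26, slot 9 ⇒ 0x29007 (P1/RW1/US1/PS0)
  lvl2: tbl 0x29, slot 14 ⇒ 0x2A007 (P1/RW1/US1/PS0)
  lvl3: tbl 0x2A, slot 26 ⇒ 0x2D007 (P1/RW1/US1/PS0)
  → PA=0x2D45B  (4 entries read)
#3 VA=0x181C0000723 (r,kernel):
  lvl0: tbl 0x16, slot 3 ⇒ 0x31007 (P1/RW1/US1/PS0)
  lvl1: tbl 0x31, slot 7 ⇒ 0x44006 (P0/RW1/US1/PS0)
  → PAGE_NOT_PRESENT  (2 entries read)
#4 VA=0x38781818FD6 (r,kernel):
  lvl0: tbl 0x16, slot 7 ⇒ 0x33007 (P1/RW1/US1/PS0)
  lvl1: tbl 0x33, slot 30 ⇒ 0x34007 (P1/RW1/US1/PS0)
  lvl2: tbl 0x34, slot 12 ⇒ 0x37007 (P1/RW1/US1/PS0)
  lvl3: tbl 0x37, slot 24 ⇒ 0x3A007 (P1/RW1/US1/PS0)
  → PA=0x3AFD6  (4 entries read)
#5 VA=0x60000000E7B (r,kernel):
  lvl0: tbl 0x16, slot 12 ⇒ 0x3A000 (P0/RW0/US0/PS0)
  → PAGE_NOT_PRESENT  (1 entries read)
#6 VA=0x504C1E1C012 (r,kernel):
  lvl0: tbl 0x16, slot 10 ⇒ 0x3B007 (P1/RW1/US1/PS0)
  lvl1: tbl 0x3B, slot 19 ⇒ 0x3C007 (P1/RW1/US1/PS0)
  lvl2: tbl 0x3C, slot 15 ⇒ 0x3F007 (P1/RW1/US1/PS0)
  lvl3: tbl 0x3F, slot 28 ⇒ 0x42007 (P1/RW1/US1/PS0)
  → PA=0x42012  (4 entries read)

Access #2 PA: 0x2D45B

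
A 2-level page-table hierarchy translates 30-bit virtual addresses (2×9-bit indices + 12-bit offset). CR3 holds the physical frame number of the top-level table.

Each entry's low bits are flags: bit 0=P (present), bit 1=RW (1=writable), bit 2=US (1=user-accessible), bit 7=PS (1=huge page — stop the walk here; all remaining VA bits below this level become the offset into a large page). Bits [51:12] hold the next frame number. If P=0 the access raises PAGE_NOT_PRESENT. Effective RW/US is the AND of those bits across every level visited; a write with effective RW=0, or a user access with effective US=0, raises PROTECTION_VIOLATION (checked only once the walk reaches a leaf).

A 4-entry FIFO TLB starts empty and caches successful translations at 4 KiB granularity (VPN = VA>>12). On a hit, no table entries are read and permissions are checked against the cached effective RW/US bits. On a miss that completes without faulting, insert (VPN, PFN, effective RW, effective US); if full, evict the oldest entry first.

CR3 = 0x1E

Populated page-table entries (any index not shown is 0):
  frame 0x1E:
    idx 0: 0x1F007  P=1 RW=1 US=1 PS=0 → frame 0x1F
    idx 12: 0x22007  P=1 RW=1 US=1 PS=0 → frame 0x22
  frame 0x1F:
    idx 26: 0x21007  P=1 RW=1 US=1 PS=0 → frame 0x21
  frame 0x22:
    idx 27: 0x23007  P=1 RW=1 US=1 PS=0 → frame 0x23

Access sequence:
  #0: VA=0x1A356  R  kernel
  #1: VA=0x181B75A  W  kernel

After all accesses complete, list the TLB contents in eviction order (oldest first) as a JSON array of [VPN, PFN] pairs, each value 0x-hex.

Per-access translation:
#0 VA=0x1A356 (r,kernel):
  [0] read 0x1E idx=0: raw=0x1F007 flags P=1 W=1 U=1 S=0
  [1] read 0x1F idx=26: raw=0x21007 flags P=1 W=1 U=1 S=0
  → PA=0x21356  (2 entries read)
#1 VA=0x181B75A (w,kernel):
  [0] read 0x1E idx=12: raw=0x22007 flags P=1 W=1 U=1 S=0
  [1] read 0x22 idx=27: raw=0x23007 flags P=1 W=1 U=1 S=0
  → PA=0x2375A  (2 entries read)

TLB: [["0x1A", "0x21"], ["0x181B", "0x23"]]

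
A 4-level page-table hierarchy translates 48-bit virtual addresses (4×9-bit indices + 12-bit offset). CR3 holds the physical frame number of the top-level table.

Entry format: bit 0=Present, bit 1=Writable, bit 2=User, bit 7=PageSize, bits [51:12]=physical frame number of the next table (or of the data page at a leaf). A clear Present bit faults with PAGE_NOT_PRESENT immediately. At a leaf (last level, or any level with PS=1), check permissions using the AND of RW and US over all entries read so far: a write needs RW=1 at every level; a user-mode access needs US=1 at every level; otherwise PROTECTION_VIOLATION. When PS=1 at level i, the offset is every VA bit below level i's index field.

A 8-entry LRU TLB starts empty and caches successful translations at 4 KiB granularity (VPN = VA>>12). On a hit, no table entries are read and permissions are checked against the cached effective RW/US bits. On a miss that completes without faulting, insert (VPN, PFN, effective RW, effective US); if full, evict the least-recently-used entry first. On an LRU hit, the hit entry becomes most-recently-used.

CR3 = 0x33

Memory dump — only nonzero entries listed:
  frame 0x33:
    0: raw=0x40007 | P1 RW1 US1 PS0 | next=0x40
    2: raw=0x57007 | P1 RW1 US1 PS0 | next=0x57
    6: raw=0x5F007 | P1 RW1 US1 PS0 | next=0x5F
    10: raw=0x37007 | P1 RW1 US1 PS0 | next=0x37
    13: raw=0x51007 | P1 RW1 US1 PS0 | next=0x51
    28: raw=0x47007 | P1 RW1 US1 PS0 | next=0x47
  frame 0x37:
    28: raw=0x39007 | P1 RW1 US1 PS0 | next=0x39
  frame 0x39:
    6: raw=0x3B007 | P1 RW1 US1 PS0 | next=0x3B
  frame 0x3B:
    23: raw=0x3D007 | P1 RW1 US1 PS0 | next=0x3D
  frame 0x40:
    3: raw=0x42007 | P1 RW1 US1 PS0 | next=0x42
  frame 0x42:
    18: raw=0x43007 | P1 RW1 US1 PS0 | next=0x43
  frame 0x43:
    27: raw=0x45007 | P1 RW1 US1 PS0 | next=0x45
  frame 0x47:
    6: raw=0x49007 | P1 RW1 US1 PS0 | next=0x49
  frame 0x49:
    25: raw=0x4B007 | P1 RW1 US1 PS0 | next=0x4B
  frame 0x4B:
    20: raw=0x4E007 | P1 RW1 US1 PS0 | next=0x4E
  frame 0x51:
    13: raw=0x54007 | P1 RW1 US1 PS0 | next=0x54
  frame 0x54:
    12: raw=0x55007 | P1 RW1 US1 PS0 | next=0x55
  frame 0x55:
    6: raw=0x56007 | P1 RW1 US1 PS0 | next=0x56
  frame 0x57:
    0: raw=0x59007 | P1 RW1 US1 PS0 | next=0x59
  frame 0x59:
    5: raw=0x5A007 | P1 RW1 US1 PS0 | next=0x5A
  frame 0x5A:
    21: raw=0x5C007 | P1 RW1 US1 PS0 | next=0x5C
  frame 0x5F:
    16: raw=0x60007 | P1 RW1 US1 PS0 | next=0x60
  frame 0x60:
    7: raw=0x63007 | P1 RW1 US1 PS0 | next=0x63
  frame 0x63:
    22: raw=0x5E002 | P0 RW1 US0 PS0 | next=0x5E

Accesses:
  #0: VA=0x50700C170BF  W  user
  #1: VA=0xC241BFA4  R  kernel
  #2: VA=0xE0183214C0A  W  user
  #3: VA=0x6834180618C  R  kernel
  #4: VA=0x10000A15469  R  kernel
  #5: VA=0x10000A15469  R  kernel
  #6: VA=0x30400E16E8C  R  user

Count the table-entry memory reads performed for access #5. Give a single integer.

Trace:
#0 VA=0x50700C170BF (w,user):
  lvl0: tbl 0x33, slot 10 ⇒ 0x37007 (P1/RW1/US1/PS0)
  lvl1: tbl 0x37, slot 28 ⇒ 0x39007 (P1/RW1/US1/PS0)
  lvl2: tbl 0x39, slot 6 ⇒ 0x3B007 (P1/RW1/US1/PS0)
  lvl3: tbl 0x3B, slot 23 ⇒ 0x3D007 (P1/RW1/US1/PS0)
  → PA=0x3D0BF  (4 entries read)
#1 VA=0xC241BFA4 (r,kernel):
  lvl0: tbl 0x33, slot 0 ⇒ 0x40007 (P1/RW1/US1/PS0)
  lvl1: tbl 0x40, slot 3 ⇒ 0x42007 (P1/RW1/US1/PS0)
  lvl2: tbl 0x42, slot 18 ⇒ 0x43007 (P1/RW1/US1/PS0)
  lvl3: tbl 0x43, slot 27 ⇒ 0x45007 (P1/RW1/US1/PS0)
  → PA=0x45FA4  (4 entries read)
#2 VA=0xE0183214C0A (w,user):
  lvl0: tbl 0x33, slot 28 ⇒ 0x47007 (P1/RW1/US1/PS0)
  lvl1: tbl 0x47, slot 6 ⇒ 0x49007 (P1/RW1/US1/PS0)
  lvl2: tbl 0x49, slot 25 ⇒ 0x4B007 (P1/RW1/US1/PS0)
  lvl3: tbl 0x4B, slot 20 ⇒ 0x4E007 (P1/RW1/US1/PS0)
  → PA=0x4EC0A  (4 entries read)
#3 VA=0x6834180618C (r,kernel):
  lvl0: tbl 0x33, slot 13 ⇒ 0x51007 (P1/RW1/US1/PS0)
  lvl1: tbl 0x51, slot 13 ⇒ 0x54007 (P1/RW1/US1/PS0)
  lvl2: tbl 0x54, slot 12 ⇒ 0x55007 (P1/RW1/US1/PS0)
  lvl3: tbl 0x55, slot 6 ⇒ 0x56007 (P1/RW1/US1/PS0)
  → PA=0x5618C  (4 entries read)
#4 VA=0x10000A15469 (r,kernel):
  lvl0: tbl 0x33, slot 2 ⇒ 0x57007 (P1/RW1/US1/PS0)
  lvl1: tbl 0x57, slot 0 ⇒ 0x59007 (P1/RW1/US1/PS0)
  lvl2: tbl 0x59, slot 5 ⇒ 0x5A007 (P1/RW1/US1/PS0)
  lvl3: tbl 0x5A, slot 21 ⇒ 0x5C007 (P1/RW1/US1/PS0)
  → PA=0x5C469  (4 entries read)
#5 VA=0x10000A15469 (r,kernel):
  TLB hit vpn=0x10000A15 → PA=0x5C469
#6 VA=0x30400E16E8C (r,user):
  lvl0: tbl 0x33, slot 6 ⇒ 0x5F007 (P1/RW1/US1/PS0)
  lvl1: tbl 0x5F, slot 16 ⇒ 0x60007 (P1/RW1/US1/PS0)
  lvl2: tbl 0x60, slot 7 ⇒ 0x63007 (P1/RW1/US1/PS0)
  lvl3: tbl 0x63, slot 22 ⇒ 0x5E002 (P0/RW1/US0/PS0)
  → PAGE_NOT_PRESENT  (4 entries read)

Entries read for #5: 0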